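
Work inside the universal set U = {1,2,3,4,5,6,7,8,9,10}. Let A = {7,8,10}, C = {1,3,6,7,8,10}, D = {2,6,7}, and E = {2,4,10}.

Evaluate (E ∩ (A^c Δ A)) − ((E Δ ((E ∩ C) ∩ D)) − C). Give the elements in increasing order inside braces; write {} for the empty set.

A^c = {1,2,3,4,5,6,9}
A^c Δ A = {1,2,3,4,5,6,7,8,9,10}
E ∩ (A^c Δ A) = {2,4,10}
E ∩ C = {10}
(E ∩ C) ∩ D = {}
E Δ ((E ∩ C) ∩ D) = {2,4,10}
(E Δ ((E ∩ C) ∩ D)) − C = {2,4}
(E ∩ (A^c Δ A)) − ((E Δ ((E ∩ C) ∩ D)) − C) = {10}

{10}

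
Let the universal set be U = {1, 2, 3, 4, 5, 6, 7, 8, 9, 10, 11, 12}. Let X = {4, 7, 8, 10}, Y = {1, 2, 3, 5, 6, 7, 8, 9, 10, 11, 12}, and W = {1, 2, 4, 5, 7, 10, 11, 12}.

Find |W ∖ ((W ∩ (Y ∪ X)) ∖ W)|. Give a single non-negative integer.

8

Y ∪ X = {1, 2, 3, 4, 5, 6, 7, 8, 9, 10, 11, 12}
W ∩ (Y ∪ X) = {1, 2, 4, 5, 7, 10, 11, 12}
(W ∩ (Y ∪ X)) ∖ W = {}
W ∖ ((W ∩ (Y ∪ X)) ∖ W) = {1, 2, 4, 5, 7, 10, 11, 12}
|W ∖ ((W ∩ (Y ∪ X)) ∖ W)| = 8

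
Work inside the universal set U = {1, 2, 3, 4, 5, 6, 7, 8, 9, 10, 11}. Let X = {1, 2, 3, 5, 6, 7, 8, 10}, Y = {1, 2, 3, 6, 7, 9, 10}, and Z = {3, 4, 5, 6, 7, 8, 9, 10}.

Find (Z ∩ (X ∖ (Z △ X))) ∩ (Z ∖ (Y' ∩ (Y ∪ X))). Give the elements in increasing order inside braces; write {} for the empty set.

{3, 6, 7, 10}

Z △ X = {1, 2, 4, 9}
X ∖ (Z △ X) = {3, 5, 6, 7, 8, 10}
Z ∩ (X ∖ (Z △ X)) = {3, 5, 6, 7, 8, 10}
Y' = {4, 5, 8, 11}
Y ∪ X = {1, 2, 3, 5, 6, 7, 8, 9, 10}
Y' ∩ (Y ∪ X) = {5, 8}
Z ∖ (Y' ∩ (Y ∪ X)) = {3, 4, 6, 7, 9, 10}
(Z ∩ (X ∖ (Z △ X))) ∩ (Z ∖ (Y' ∩ (Y ∪ X))) = {3, 6, 7, 10}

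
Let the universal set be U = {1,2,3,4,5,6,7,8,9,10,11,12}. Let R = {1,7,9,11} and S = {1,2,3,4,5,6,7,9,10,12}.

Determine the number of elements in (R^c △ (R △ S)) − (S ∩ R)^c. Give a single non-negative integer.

R^c = {2,3,4,5,6,8,10,12}
R △ S = {2,3,4,5,6,10,11,12}
R^c △ (R △ S) = {8,11}
S ∩ R = {1,7,9}
(S ∩ R)^c = {2,3,4,5,6,8,10,11,12}
(R^c △ (R △ S)) − (S ∩ R)^c = {}
|(R^c △ (R △ S)) − (S ∩ R)^c| = 0

0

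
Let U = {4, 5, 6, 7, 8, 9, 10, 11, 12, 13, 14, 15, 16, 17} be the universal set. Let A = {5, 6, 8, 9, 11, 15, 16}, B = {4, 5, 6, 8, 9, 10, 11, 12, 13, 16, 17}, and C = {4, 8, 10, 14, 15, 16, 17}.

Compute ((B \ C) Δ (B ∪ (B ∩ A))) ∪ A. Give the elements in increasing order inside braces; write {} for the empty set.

{4, 5, 6, 8, 9, 10, 11, 15, 16, 17}

B \ C = {5, 6, 9, 11, 12, 13}
B ∩ A = {5, 6, 8, 9, 11, 16}
B ∪ (B ∩ A) = {4, 5, 6, 8, 9, 10, 11, 12, 13, 16, 17}
(B \ C) Δ (B ∪ (B ∩ A)) = {4, 8, 10, 16, 17}
((B \ C) Δ (B ∪ (B ∩ A))) ∪ A = {4, 5, 6, 8, 9, 10, 11, 15, 16, 17}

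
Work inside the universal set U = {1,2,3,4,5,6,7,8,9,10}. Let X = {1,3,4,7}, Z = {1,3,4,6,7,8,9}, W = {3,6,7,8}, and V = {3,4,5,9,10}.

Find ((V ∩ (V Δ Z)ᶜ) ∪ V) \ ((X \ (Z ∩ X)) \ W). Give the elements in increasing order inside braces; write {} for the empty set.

{3,4,5,9,10}

V Δ Z = {1,5,6,7,8,10}
(V Δ Z)ᶜ = {2,3,4,9}
V ∩ (V Δ Z)ᶜ = {3,4,9}
(V ∩ (V Δ Z)ᶜ) ∪ V = {3,4,5,9,10}
Z ∩ X = {1,3,4,7}
X \ (Z ∩ X) = {}
(X \ (Z ∩ X)) \ W = {}
((V ∩ (V Δ Z)ᶜ) ∪ V) \ ((X \ (Z ∩ X)) \ W) = {3,4,5,9,10}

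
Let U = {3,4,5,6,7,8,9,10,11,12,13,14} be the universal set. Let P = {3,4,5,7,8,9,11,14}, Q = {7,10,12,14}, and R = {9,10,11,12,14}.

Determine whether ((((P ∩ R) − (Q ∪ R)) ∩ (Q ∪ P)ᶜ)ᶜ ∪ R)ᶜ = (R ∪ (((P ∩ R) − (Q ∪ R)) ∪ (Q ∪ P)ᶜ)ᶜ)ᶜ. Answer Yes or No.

P ∩ R = {9,11,14}
Q ∪ R = {7,9,10,11,12,14}
(P ∩ R) − (Q ∪ R) = {}
Q ∪ P = {3,4,5,7,8,9,10,11,12,14}
(Q ∪ P)ᶜ = {6,13}
((P ∩ R) − (Q ∪ R)) ∩ (Q ∪ P)ᶜ = {}
(((P ∩ R) − (Q ∪ R)) ∩ (Q ∪ P)ᶜ)ᶜ = {3,4,5,6,7,8,9,10,11,12,13,14}
(((P ∩ R) − (Q ∪ R)) ∩ (Q ∪ P)ᶜ)ᶜ ∪ R = {3,4,5,6,7,8,9,10,11,12,13,14}
((((P ∩ R) − (Q ∪ R)) ∩ (Q ∪ P)ᶜ)ᶜ ∪ R)ᶜ = {}
((P ∩ R) − (Q ∪ R)) ∪ (Q ∪ P)ᶜ = {6,13}
(((P ∩ R) − (Q ∪ R)) ∪ (Q ∪ P)ᶜ)ᶜ = {3,4,5,7,8,9,10,11,12,14}
R ∪ (((P ∩ R) − (Q ∪ R)) ∪ (Q ∪ P)ᶜ)ᶜ = {3,4,5,7,8,9,10,11,12,14}
(R ∪ (((P ∩ R) − (Q ∪ R)) ∪ (Q ∪ P)ᶜ)ᶜ)ᶜ = {6,13}
6 ∈ (R ∪ (((P ∩ R) − (Q ∪ R)) ∪ (Q ∪ P)ᶜ)ᶜ)ᶜ but 6 ∉ ((((P ∩ R) − (Q ∪ R)) ∩ (Q ∪ P)ᶜ)ᶜ ∪ R)ᶜ, so they differ.

No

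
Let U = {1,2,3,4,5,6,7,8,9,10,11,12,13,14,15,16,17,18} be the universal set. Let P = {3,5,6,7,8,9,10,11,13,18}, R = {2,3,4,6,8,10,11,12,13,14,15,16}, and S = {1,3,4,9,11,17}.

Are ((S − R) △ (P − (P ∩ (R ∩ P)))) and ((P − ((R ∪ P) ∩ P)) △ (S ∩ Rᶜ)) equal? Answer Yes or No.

S − R = {1,9,17}
R ∩ P = {3,6,8,10,11,13}
P ∩ (R ∩ P) = {3,6,8,10,11,13}
P − (P ∩ (R ∩ P)) = {5,7,9,18}
(S − R) △ (P − (P ∩ (R ∩ P))) = {1,5,7,17,18}
R ∪ P = {2,3,4,5,6,7,8,9,10,11,12,13,14,15,16,18}
(R ∪ P) ∩ P = {3,5,6,7,8,9,10,11,13,18}
P − ((R ∪ P) ∩ P) = {}
Rᶜ = {1,5,7,9,17,18}
S ∩ Rᶜ = {1,9,17}
(P − ((R ∪ P) ∩ P)) △ (S ∩ Rᶜ) = {1,9,17}
5 ∈ (S − R) △ (P − (P ∩ (R ∩ P))) but 5 ∉ (P − ((R ∪ P) ∩ P)) △ (S ∩ Rᶜ), so they differ.

No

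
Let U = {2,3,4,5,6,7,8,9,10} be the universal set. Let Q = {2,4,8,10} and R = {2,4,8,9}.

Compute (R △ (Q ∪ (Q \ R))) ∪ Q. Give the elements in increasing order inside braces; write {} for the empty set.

Q \ R = {10}
Q ∪ (Q \ R) = {2,4,8,10}
R △ (Q ∪ (Q \ R)) = {9,10}
(R △ (Q ∪ (Q \ R))) ∪ Q = {2,4,8,9,10}

{2,4,8,9,10}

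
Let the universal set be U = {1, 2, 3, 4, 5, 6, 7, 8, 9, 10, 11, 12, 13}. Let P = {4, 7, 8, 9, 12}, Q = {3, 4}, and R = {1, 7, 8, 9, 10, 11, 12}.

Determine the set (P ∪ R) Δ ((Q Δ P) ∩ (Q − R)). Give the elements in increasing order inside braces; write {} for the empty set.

{1, 3, 4, 7, 8, 9, 10, 11, 12}

P ∪ R = {1, 4, 7, 8, 9, 10, 11, 12}
Q Δ P = {3, 7, 8, 9, 12}
Q − R = {3, 4}
(Q Δ P) ∩ (Q − R) = {3}
(P ∪ R) Δ ((Q Δ P) ∩ (Q − R)) = {1, 3, 4, 7, 8, 9, 10, 11, 12}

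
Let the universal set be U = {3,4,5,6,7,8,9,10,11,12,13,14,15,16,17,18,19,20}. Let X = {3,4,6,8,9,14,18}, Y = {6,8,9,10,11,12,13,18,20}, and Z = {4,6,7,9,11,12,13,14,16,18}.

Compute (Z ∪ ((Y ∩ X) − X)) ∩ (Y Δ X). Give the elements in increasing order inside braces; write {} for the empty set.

Y ∩ X = {6,8,9,18}
(Y ∩ X) − X = {}
Z ∪ ((Y ∩ X) − X) = {4,6,7,9,11,12,13,14,16,18}
Y Δ X = {3,4,10,11,12,13,14,20}
(Z ∪ ((Y ∩ X) − X)) ∩ (Y Δ X) = {4,11,12,13,14}

{4,11,12,13,14}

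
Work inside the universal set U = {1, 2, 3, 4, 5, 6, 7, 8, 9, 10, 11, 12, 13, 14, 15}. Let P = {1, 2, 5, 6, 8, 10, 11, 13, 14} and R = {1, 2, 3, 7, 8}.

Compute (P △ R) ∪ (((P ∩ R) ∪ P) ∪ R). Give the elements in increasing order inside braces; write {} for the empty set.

P △ R = {3, 5, 6, 7, 10, 11, 13, 14}
P ∩ R = {1, 2, 8}
(P ∩ R) ∪ P = {1, 2, 5, 6, 8, 10, 11, 13, 14}
((P ∩ R) ∪ P) ∪ R = {1, 2, 3, 5, 6, 7, 8, 10, 11, 13, 14}
(P △ R) ∪ (((P ∩ R) ∪ P) ∪ R) = {1, 2, 3, 5, 6, 7, 8, 10, 11, 13, 14}

{1, 2, 3, 5, 6, 7, 8, 10, 11, 13, 14}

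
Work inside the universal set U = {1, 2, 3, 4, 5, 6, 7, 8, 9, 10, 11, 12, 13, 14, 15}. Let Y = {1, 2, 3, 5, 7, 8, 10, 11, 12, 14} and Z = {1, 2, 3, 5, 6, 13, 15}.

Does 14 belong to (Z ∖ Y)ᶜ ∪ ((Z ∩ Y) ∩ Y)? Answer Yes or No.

14 ∉ Z and 14 ∈ Y, so 14 ∉ Z ∖ Y
14 ∈ (Z ∖ Y)ᶜ since 14 ∉ (Z ∖ Y)
14 ∉ Z and 14 ∈ Y, so 14 ∉ Z ∩ Y
14 ∉ (Z ∩ Y) and 14 ∈ Y, so 14 ∉ (Z ∩ Y) ∩ Y
14 ∈ (Z ∖ Y)ᶜ and 14 ∉ ((Z ∩ Y) ∩ Y), so 14 ∈ (Z ∖ Y)ᶜ ∪ ((Z ∩ Y) ∩ Y)

Yes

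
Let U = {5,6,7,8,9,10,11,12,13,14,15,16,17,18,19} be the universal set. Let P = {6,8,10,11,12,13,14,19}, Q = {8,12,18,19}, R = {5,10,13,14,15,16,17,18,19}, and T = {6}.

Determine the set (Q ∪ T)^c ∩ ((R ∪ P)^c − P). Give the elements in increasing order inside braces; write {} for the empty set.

Q ∪ T = {6,8,12,18,19}
(Q ∪ T)^c = {5,7,9,10,11,13,14,15,16,17}
R ∪ P = {5,6,8,10,11,12,13,14,15,16,17,18,19}
(R ∪ P)^c = {7,9}
(R ∪ P)^c − P = {7,9}
(Q ∪ T)^c ∩ ((R ∪ P)^c − P) = {7,9}

{7,9}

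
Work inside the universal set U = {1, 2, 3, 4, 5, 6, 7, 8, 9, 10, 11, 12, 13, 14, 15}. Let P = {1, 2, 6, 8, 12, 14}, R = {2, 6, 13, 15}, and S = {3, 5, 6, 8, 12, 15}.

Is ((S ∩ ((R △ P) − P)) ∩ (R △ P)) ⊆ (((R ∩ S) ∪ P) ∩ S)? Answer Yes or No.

R △ P = {1, 8, 12, 13, 14, 15}
(R △ P) − P = {13, 15}
S ∩ ((R △ P) − P) = {15}
(S ∩ ((R △ P) − P)) ∩ (R △ P) = {15}
R ∩ S = {6, 15}
(R ∩ S) ∪ P = {1, 2, 6, 8, 12, 14, 15}
((R ∩ S) ∪ P) ∩ S = {6, 8, 12, 15}
Every element of {15} is in {6, 8, 12, 15}, so (S ∩ ((R △ P) − P)) ∩ (R △ P) ⊆ ((R ∩ S) ∪ P) ∩ S.

Yes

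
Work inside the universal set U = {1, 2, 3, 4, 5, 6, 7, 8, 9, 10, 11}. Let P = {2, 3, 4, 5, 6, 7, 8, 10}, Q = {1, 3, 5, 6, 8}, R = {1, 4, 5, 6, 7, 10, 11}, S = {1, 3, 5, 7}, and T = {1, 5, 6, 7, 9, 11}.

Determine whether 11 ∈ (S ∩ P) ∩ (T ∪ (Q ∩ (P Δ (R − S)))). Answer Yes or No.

No

11 ∉ S and 11 ∉ P, so 11 ∉ S ∩ P
11 ∈ R and 11 ∉ S, so 11 ∈ R − S
11 ∉ P and 11 ∈ (R − S), so 11 ∈ P Δ (R − S)
11 ∉ Q and 11 ∈ (P Δ (R − S)), so 11 ∉ Q ∩ (P Δ (R − S))
11 ∈ T and 11 ∉ (Q ∩ (P Δ (R − S))), so 11 ∈ T ∪ (Q ∩ (P Δ (R − S)))
11 ∉ (S ∩ P) and 11 ∈ (T ∪ (Q ∩ (P Δ (R − S)))), so 11 ∉ (S ∩ P) ∩ (T ∪ (Q ∩ (P Δ (R − S))))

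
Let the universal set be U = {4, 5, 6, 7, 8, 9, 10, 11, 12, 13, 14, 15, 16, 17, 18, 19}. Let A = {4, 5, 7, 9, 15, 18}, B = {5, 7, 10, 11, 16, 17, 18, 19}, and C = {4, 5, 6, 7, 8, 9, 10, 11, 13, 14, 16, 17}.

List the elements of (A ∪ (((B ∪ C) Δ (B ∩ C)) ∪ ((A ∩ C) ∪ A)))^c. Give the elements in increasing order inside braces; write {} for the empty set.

B ∪ C = {4, 5, 6, 7, 8, 9, 10, 11, 13, 14, 16, 17, 18, 19}
B ∩ C = {5, 7, 10, 11, 16, 17}
(B ∪ C) Δ (B ∩ C) = {4, 6, 8, 9, 13, 14, 18, 19}
A ∩ C = {4, 5, 7, 9}
(A ∩ C) ∪ A = {4, 5, 7, 9, 15, 18}
((B ∪ C) Δ (B ∩ C)) ∪ ((A ∩ C) ∪ A) = {4, 5, 6, 7, 8, 9, 13, 14, 15, 18, 19}
A ∪ (((B ∪ C) Δ (B ∩ C)) ∪ ((A ∩ C) ∪ A)) = {4, 5, 6, 7, 8, 9, 13, 14, 15, 18, 19}
(A ∪ (((B ∪ C) Δ (B ∩ C)) ∪ ((A ∩ C) ∪ A)))^c = {10, 11, 12, 16, 17}

{10, 11, 12, 16, 17}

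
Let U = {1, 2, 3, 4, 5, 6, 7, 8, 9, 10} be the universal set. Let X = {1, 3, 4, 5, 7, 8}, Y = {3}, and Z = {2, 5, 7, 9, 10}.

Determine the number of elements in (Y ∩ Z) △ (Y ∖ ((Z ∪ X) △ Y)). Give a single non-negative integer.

1

Y ∩ Z = {}
Z ∪ X = {1, 2, 3, 4, 5, 7, 8, 9, 10}
(Z ∪ X) △ Y = {1, 2, 4, 5, 7, 8, 9, 10}
Y ∖ ((Z ∪ X) △ Y) = {3}
(Y ∩ Z) △ (Y ∖ ((Z ∪ X) △ Y)) = {3}
|(Y ∩ Z) △ (Y ∖ ((Z ∪ X) △ Y))| = 1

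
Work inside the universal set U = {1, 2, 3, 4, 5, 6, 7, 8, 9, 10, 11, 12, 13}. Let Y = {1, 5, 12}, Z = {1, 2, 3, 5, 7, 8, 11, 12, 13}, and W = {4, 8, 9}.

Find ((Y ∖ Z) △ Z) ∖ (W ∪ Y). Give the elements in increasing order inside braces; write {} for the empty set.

Y ∖ Z = {}
(Y ∖ Z) △ Z = {1, 2, 3, 5, 7, 8, 11, 12, 13}
W ∪ Y = {1, 4, 5, 8, 9, 12}
((Y ∖ Z) △ Z) ∖ (W ∪ Y) = {2, 3, 7, 11, 13}

{2, 3, 7, 11, 13}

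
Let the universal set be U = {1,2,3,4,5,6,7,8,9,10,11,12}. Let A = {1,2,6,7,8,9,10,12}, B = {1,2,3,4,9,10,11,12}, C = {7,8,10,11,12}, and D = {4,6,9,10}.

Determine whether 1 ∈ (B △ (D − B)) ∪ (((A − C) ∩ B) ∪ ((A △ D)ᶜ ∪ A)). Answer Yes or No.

Yes

1 ∉ D and 1 ∈ B, so 1 ∉ D − B
1 ∈ B and 1 ∉ (D − B), so 1 ∈ B △ (D − B)
1 ∈ A and 1 ∉ C, so 1 ∈ A − C
1 ∈ (A − C) and 1 ∈ B, so 1 ∈ (A − C) ∩ B
1 ∈ A and 1 ∉ D, so 1 ∈ A △ D
1 ∉ (A △ D)ᶜ since 1 ∈ (A △ D)
1 ∉ (A △ D)ᶜ and 1 ∈ A, so 1 ∈ (A △ D)ᶜ ∪ A
1 ∈ ((A − C) ∩ B) and 1 ∈ ((A △ D)ᶜ ∪ A), so 1 ∈ ((A − C) ∩ B) ∪ ((A △ D)ᶜ ∪ A)
1 ∈ (B △ (D − B)) and 1 ∈ (((A − C) ∩ B) ∪ ((A △ D)ᶜ ∪ A)), so 1 ∈ (B △ (D − B)) ∪ (((A − C) ∩ B) ∪ ((A △ D)ᶜ ∪ A))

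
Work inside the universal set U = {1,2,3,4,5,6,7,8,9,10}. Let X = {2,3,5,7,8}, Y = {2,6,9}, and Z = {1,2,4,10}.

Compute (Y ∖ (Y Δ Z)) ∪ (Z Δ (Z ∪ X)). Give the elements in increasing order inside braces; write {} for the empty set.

Y Δ Z = {1,4,6,9,10}
Y ∖ (Y Δ Z) = {2}
Z ∪ X = {1,2,3,4,5,7,8,10}
Z Δ (Z ∪ X) = {3,5,7,8}
(Y ∖ (Y Δ Z)) ∪ (Z Δ (Z ∪ X)) = {2,3,5,7,8}

{2,3,5,7,8}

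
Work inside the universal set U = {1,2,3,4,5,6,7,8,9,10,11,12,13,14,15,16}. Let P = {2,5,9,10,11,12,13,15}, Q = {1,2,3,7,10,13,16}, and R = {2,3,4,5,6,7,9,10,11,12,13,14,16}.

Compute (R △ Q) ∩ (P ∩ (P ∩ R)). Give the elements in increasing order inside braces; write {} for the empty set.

{5,9,11,12}

R △ Q = {1,4,5,6,9,11,12,14}
P ∩ R = {2,5,9,10,11,12,13}
P ∩ (P ∩ R) = {2,5,9,10,11,12,13}
(R △ Q) ∩ (P ∩ (P ∩ R)) = {5,9,11,12}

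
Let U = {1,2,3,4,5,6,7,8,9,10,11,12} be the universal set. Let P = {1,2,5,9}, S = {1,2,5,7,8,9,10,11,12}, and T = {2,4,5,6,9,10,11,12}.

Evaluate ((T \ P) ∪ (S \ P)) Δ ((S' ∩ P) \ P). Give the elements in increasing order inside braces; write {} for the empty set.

T \ P = {4,6,10,11,12}
S \ P = {7,8,10,11,12}
(T \ P) ∪ (S \ P) = {4,6,7,8,10,11,12}
S' = {3,4,6}
S' ∩ P = {}
(S' ∩ P) \ P = {}
((T \ P) ∪ (S \ P)) Δ ((S' ∩ P) \ P) = {4,6,7,8,10,11,12}

{4,6,7,8,10,11,12}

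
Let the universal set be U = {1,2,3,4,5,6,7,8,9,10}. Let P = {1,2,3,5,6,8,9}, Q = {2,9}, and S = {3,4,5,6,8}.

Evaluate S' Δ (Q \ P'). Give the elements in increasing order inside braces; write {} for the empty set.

S' = {1,2,7,9,10}
P' = {4,7,10}
Q \ P' = {2,9}
S' Δ (Q \ P') = {1,7,10}

{1,7,10}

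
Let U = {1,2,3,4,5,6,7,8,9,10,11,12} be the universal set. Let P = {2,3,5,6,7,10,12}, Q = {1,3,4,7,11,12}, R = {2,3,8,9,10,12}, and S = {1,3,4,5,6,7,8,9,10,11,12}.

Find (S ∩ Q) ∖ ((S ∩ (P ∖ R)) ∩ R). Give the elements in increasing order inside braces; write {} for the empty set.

{1,3,4,7,11,12}

S ∩ Q = {1,3,4,7,11,12}
P ∖ R = {5,6,7}
S ∩ (P ∖ R) = {5,6,7}
(S ∩ (P ∖ R)) ∩ R = {}
(S ∩ Q) ∖ ((S ∩ (P ∖ R)) ∩ R) = {1,3,4,7,11,12}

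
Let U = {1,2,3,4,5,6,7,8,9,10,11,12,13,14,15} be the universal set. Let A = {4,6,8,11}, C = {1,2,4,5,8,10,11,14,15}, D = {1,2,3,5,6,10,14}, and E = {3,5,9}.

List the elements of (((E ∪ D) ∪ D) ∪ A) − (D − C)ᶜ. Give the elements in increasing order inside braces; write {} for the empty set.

{3,6}

E ∪ D = {1,2,3,5,6,9,10,14}
(E ∪ D) ∪ D = {1,2,3,5,6,9,10,14}
((E ∪ D) ∪ D) ∪ A = {1,2,3,4,5,6,8,9,10,11,14}
D − C = {3,6}
(D − C)ᶜ = {1,2,4,5,7,8,9,10,11,12,13,14,15}
(((E ∪ D) ∪ D) ∪ A) − (D − C)ᶜ = {3,6}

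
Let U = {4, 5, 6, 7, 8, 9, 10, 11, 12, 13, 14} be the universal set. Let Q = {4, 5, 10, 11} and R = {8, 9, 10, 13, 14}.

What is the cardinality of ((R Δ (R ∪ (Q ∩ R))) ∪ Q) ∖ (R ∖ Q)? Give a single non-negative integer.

Q ∩ R = {10}
R ∪ (Q ∩ R) = {8, 9, 10, 13, 14}
R Δ (R ∪ (Q ∩ R)) = {}
(R Δ (R ∪ (Q ∩ R))) ∪ Q = {4, 5, 10, 11}
R ∖ Q = {8, 9, 13, 14}
((R Δ (R ∪ (Q ∩ R))) ∪ Q) ∖ (R ∖ Q) = {4, 5, 10, 11}
|((R Δ (R ∪ (Q ∩ R))) ∪ Q) ∖ (R ∖ Q)| = 4

4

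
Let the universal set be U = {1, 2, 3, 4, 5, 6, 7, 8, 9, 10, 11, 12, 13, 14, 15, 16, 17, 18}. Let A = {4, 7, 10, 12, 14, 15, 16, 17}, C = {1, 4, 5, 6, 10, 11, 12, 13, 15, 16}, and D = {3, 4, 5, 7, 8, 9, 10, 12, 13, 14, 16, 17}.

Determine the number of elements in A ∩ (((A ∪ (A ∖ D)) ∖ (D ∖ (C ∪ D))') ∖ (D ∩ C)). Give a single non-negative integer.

0

A ∖ D = {15}
A ∪ (A ∖ D) = {4, 7, 10, 12, 14, 15, 16, 17}
C ∪ D = {1, 3, 4, 5, 6, 7, 8, 9, 10, 11, 12, 13, 14, 15, 16, 17}
D ∖ (C ∪ D) = {}
(D ∖ (C ∪ D))' = {1, 2, 3, 4, 5, 6, 7, 8, 9, 10, 11, 12, 13, 14, 15, 16, 17, 18}
(A ∪ (A ∖ D)) ∖ (D ∖ (C ∪ D))' = {}
D ∩ C = {4, 5, 10, 12, 13, 16}
((A ∪ (A ∖ D)) ∖ (D ∖ (C ∪ D))') ∖ (D ∩ C) = {}
A ∩ (((A ∪ (A ∖ D)) ∖ (D ∖ (C ∪ D))') ∖ (D ∩ C)) = {}
|A ∩ (((A ∪ (A ∖ D)) ∖ (D ∖ (C ∪ D))') ∖ (D ∩ C))| = 0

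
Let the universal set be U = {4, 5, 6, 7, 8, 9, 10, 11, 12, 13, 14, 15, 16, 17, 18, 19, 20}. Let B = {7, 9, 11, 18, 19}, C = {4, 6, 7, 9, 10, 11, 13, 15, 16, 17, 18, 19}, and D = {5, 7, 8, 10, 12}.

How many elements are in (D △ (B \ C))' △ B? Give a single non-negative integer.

B \ C = {}
D △ (B \ C) = {5, 7, 8, 10, 12}
(D △ (B \ C))' = {4, 6, 9, 11, 13, 14, 15, 16, 17, 18, 19, 20}
(D △ (B \ C))' △ B = {4, 6, 7, 13, 14, 15, 16, 17, 20}
|(D △ (B \ C))' △ B| = 9

9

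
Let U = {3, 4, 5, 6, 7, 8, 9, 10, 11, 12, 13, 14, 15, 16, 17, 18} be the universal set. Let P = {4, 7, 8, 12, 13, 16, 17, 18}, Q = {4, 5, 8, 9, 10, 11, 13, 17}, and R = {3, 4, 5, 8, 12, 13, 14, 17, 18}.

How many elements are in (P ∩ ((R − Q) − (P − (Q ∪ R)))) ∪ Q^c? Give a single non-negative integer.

R − Q = {3, 12, 14, 18}
Q ∪ R = {3, 4, 5, 8, 9, 10, 11, 12, 13, 14, 17, 18}
P − (Q ∪ R) = {7, 16}
(R − Q) − (P − (Q ∪ R)) = {3, 12, 14, 18}
P ∩ ((R − Q) − (P − (Q ∪ R))) = {12, 18}
Q^c = {3, 6, 7, 12, 14, 15, 16, 18}
(P ∩ ((R − Q) − (P − (Q ∪ R)))) ∪ Q^c = {3, 6, 7, 12, 14, 15, 16, 18}
|(P ∩ ((R − Q) − (P − (Q ∪ R)))) ∪ Q^c| = 8

8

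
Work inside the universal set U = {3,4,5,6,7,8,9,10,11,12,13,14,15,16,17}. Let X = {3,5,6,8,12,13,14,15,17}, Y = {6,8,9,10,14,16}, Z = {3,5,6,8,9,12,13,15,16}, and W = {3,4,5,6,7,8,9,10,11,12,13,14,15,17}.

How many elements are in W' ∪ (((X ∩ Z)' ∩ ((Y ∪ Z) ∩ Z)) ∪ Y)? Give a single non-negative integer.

6

W' = {16}
X ∩ Z = {3,5,6,8,12,13,15}
(X ∩ Z)' = {4,7,9,10,11,14,16,17}
Y ∪ Z = {3,5,6,8,9,10,12,13,14,15,16}
(Y ∪ Z) ∩ Z = {3,5,6,8,9,12,13,15,16}
(X ∩ Z)' ∩ ((Y ∪ Z) ∩ Z) = {9,16}
((X ∩ Z)' ∩ ((Y ∪ Z) ∩ Z)) ∪ Y = {6,8,9,10,14,16}
W' ∪ (((X ∩ Z)' ∩ ((Y ∪ Z) ∩ Z)) ∪ Y) = {6,8,9,10,14,16}
|W' ∪ (((X ∩ Z)' ∩ ((Y ∪ Z) ∩ Z)) ∪ Y)| = 6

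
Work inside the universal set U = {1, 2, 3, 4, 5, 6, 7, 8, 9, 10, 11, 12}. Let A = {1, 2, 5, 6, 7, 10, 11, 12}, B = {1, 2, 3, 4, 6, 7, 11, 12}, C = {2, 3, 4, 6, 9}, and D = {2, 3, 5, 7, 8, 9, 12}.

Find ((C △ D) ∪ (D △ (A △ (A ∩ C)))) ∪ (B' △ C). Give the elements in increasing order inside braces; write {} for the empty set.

C △ D = {4, 5, 6, 7, 8, 12}
A ∩ C = {2, 6}
A △ (A ∩ C) = {1, 5, 7, 10, 11, 12}
D △ (A △ (A ∩ C)) = {1, 2, 3, 8, 9, 10, 11}
(C △ D) ∪ (D △ (A △ (A ∩ C))) = {1, 2, 3, 4, 5, 6, 7, 8, 9, 10, 11, 12}
B' = {5, 8, 9, 10}
B' △ C = {2, 3, 4, 5, 6, 8, 10}
((C △ D) ∪ (D △ (A △ (A ∩ C)))) ∪ (B' △ C) = {1, 2, 3, 4, 5, 6, 7, 8, 9, 10, 11, 12}

{1, 2, 3, 4, 5, 6, 7, 8, 9, 10, 11, 12}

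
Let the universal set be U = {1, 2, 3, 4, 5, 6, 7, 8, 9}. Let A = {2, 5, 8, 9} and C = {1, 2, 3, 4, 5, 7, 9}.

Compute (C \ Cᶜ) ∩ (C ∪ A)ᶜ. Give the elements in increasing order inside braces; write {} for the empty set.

{}

Cᶜ = {6, 8}
C \ Cᶜ = {1, 2, 3, 4, 5, 7, 9}
C ∪ A = {1, 2, 3, 4, 5, 7, 8, 9}
(C ∪ A)ᶜ = {6}
(C \ Cᶜ) ∩ (C ∪ A)ᶜ = {}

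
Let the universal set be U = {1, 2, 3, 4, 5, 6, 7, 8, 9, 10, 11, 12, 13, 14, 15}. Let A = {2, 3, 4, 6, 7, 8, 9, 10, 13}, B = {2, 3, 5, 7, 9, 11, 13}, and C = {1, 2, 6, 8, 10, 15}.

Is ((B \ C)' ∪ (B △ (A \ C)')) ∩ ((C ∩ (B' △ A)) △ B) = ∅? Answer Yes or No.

B \ C = {3, 5, 7, 9, 11, 13}
(B \ C)' = {1, 2, 4, 6, 8, 10, 12, 14, 15}
A \ C = {3, 4, 7, 9, 13}
(A \ C)' = {1, 2, 5, 6, 8, 10, 11, 12, 14, 15}
B △ (A \ C)' = {1, 3, 6, 7, 8, 9, 10, 12, 13, 14, 15}
(B \ C)' ∪ (B △ (A \ C)') = {1, 2, 3, 4, 6, 7, 8, 9, 10, 12, 13, 14, 15}
B' = {1, 4, 6, 8, 10, 12, 14, 15}
B' △ A = {1, 2, 3, 7, 9, 12, 13, 14, 15}
C ∩ (B' △ A) = {1, 2, 15}
(C ∩ (B' △ A)) △ B = {1, 3, 5, 7, 9, 11, 13, 15}
1 lies in both, so they are not disjoint.

No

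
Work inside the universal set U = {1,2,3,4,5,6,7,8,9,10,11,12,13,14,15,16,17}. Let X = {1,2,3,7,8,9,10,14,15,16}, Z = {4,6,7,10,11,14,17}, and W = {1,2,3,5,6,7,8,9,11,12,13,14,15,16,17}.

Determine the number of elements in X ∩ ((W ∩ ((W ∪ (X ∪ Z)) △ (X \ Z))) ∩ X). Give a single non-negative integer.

2

X ∪ Z = {1,2,3,4,6,7,8,9,10,11,14,15,16,17}
W ∪ (X ∪ Z) = {1,2,3,4,5,6,7,8,9,10,11,12,13,14,15,16,17}
X \ Z = {1,2,3,8,9,15,16}
(W ∪ (X ∪ Z)) △ (X \ Z) = {4,5,6,7,10,11,12,13,14,17}
W ∩ ((W ∪ (X ∪ Z)) △ (X \ Z)) = {5,6,7,11,12,13,14,17}
(W ∩ ((W ∪ (X ∪ Z)) △ (X \ Z))) ∩ X = {7,14}
X ∩ ((W ∩ ((W ∪ (X ∪ Z)) △ (X \ Z))) ∩ X) = {7,14}
|X ∩ ((W ∩ ((W ∪ (X ∪ Z)) △ (X \ Z))) ∩ X)| = 2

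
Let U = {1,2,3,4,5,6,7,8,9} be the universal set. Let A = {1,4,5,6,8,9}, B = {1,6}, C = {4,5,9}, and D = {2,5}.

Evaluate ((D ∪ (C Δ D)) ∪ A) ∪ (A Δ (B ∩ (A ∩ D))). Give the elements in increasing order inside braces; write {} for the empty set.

C Δ D = {2,4,9}
D ∪ (C Δ D) = {2,4,5,9}
(D ∪ (C Δ D)) ∪ A = {1,2,4,5,6,8,9}
A ∩ D = {5}
B ∩ (A ∩ D) = {}
A Δ (B ∩ (A ∩ D)) = {1,4,5,6,8,9}
((D ∪ (C Δ D)) ∪ A) ∪ (A Δ (B ∩ (A ∩ D))) = {1,2,4,5,6,8,9}

{1,2,4,5,6,8,9}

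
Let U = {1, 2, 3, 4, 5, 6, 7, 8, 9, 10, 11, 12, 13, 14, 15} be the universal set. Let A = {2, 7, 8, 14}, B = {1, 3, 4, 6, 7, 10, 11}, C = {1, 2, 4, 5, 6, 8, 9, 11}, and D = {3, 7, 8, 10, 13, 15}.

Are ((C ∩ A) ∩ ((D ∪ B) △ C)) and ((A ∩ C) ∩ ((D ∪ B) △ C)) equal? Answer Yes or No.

Yes

C ∩ A = {2, 8}
D ∪ B = {1, 3, 4, 6, 7, 8, 10, 11, 13, 15}
(D ∪ B) △ C = {2, 3, 5, 7, 9, 10, 13, 15}
(C ∩ A) ∩ ((D ∪ B) △ C) = {2}
A ∩ C = {2, 8}
(A ∩ C) ∩ ((D ∪ B) △ C) = {2}
Both equal {2}, so (C ∩ A) ∩ ((D ∪ B) △ C) = (A ∩ C) ∩ ((D ∪ B) △ C).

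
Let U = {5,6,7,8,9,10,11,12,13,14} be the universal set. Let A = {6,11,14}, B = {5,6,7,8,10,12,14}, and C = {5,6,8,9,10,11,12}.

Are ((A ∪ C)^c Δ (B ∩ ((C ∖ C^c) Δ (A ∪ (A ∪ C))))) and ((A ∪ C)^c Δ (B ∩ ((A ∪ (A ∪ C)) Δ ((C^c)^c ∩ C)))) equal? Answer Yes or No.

A ∪ C = {5,6,8,9,10,11,12,14}
(A ∪ C)^c = {7,13}
C^c = {7,13,14}
C ∖ C^c = {5,6,8,9,10,11,12}
A ∪ (A ∪ C) = {5,6,8,9,10,11,12,14}
(C ∖ C^c) Δ (A ∪ (A ∪ C)) = {14}
B ∩ ((C ∖ C^c) Δ (A ∪ (A ∪ C))) = {14}
(A ∪ C)^c Δ (B ∩ ((C ∖ C^c) Δ (A ∪ (A ∪ C)))) = {7,13,14}
(C^c)^c = {5,6,8,9,10,11,12}
(C^c)^c ∩ C = {5,6,8,9,10,11,12}
(A ∪ (A ∪ C)) Δ ((C^c)^c ∩ C) = {14}
B ∩ ((A ∪ (A ∪ C)) Δ ((C^c)^c ∩ C)) = {14}
(A ∪ C)^c Δ (B ∩ ((A ∪ (A ∪ C)) Δ ((C^c)^c ∩ C))) = {7,13,14}
Both equal {7,13,14}, so (A ∪ C)^c Δ (B ∩ ((C ∖ C^c) Δ (A ∪ (A ∪ C)))) = (A ∪ C)^c Δ (B ∩ ((A ∪ (A ∪ C)) Δ ((C^c)^c ∩ C))).

Yes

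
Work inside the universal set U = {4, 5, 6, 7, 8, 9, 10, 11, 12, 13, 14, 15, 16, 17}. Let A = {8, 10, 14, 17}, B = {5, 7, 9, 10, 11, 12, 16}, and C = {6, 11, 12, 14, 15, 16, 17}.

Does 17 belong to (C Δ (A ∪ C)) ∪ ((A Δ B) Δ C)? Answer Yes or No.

No

17 ∈ A and 17 ∈ C, so 17 ∈ A ∪ C
17 ∈ C and 17 ∈ (A ∪ C), so 17 ∉ C Δ (A ∪ C)
17 ∈ A and 17 ∉ B, so 17 ∈ A Δ B
17 ∈ (A Δ B) and 17 ∈ C, so 17 ∉ (A Δ B) Δ C
17 ∉ (C Δ (A ∪ C)) and 17 ∉ ((A Δ B) Δ C), so 17 ∉ (C Δ (A ∪ C)) ∪ ((A Δ B) Δ C)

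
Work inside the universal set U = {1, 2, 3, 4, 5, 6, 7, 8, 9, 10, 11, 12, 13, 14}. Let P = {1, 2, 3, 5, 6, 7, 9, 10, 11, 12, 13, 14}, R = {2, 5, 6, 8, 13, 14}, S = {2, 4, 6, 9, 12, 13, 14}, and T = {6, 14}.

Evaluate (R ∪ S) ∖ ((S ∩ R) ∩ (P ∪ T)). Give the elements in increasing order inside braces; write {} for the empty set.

{4, 5, 8, 9, 12}

R ∪ S = {2, 4, 5, 6, 8, 9, 12, 13, 14}
S ∩ R = {2, 6, 13, 14}
P ∪ T = {1, 2, 3, 5, 6, 7, 9, 10, 11, 12, 13, 14}
(S ∩ R) ∩ (P ∪ T) = {2, 6, 13, 14}
(R ∪ S) ∖ ((S ∩ R) ∩ (P ∪ T)) = {4, 5, 8, 9, 12}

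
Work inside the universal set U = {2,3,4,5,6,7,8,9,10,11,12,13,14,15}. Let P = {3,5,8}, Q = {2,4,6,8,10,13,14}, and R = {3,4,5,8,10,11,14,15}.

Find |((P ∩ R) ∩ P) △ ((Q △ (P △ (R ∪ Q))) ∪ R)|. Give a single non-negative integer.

P ∩ R = {3,5,8}
(P ∩ R) ∩ P = {3,5,8}
R ∪ Q = {2,3,4,5,6,8,10,11,13,14,15}
P △ (R ∪ Q) = {2,4,6,10,11,13,14,15}
Q △ (P △ (R ∪ Q)) = {8,11,15}
(Q △ (P △ (R ∪ Q))) ∪ R = {3,4,5,8,10,11,14,15}
((P ∩ R) ∩ P) △ ((Q △ (P △ (R ∪ Q))) ∪ R) = {4,10,11,14,15}
|((P ∩ R) ∩ P) △ ((Q △ (P △ (R ∪ Q))) ∪ R)| = 5

5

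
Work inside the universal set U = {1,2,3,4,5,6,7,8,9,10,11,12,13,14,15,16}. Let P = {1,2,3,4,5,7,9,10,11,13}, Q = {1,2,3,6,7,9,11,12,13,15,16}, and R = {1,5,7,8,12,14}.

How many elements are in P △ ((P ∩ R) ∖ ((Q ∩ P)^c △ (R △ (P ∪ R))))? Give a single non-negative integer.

8

P ∩ R = {1,5,7}
Q ∩ P = {1,2,3,7,9,11,13}
(Q ∩ P)^c = {4,5,6,8,10,12,14,15,16}
P ∪ R = {1,2,3,4,5,7,8,9,10,11,12,13,14}
R △ (P ∪ R) = {2,3,4,9,10,11,13}
(Q ∩ P)^c △ (R △ (P ∪ R)) = {2,3,5,6,8,9,11,12,13,14,15,16}
(P ∩ R) ∖ ((Q ∩ P)^c △ (R △ (P ∪ R))) = {1,7}
P △ ((P ∩ R) ∖ ((Q ∩ P)^c △ (R △ (P ∪ R)))) = {2,3,4,5,9,10,11,13}
|P △ ((P ∩ R) ∖ ((Q ∩ P)^c △ (R △ (P ∪ R))))| = 8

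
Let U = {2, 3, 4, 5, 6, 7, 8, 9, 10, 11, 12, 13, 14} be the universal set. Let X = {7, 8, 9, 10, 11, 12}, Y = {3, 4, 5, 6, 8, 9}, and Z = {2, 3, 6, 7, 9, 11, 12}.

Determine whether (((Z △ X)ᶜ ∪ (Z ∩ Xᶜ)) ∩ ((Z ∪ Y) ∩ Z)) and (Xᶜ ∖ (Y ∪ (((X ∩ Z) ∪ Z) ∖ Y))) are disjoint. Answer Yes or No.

Z △ X = {2, 3, 6, 8, 10}
(Z △ X)ᶜ = {4, 5, 7, 9, 11, 12, 13, 14}
Xᶜ = {2, 3, 4, 5, 6, 13, 14}
Z ∩ Xᶜ = {2, 3, 6}
(Z △ X)ᶜ ∪ (Z ∩ Xᶜ) = {2, 3, 4, 5, 6, 7, 9, 11, 12, 13, 14}
Z ∪ Y = {2, 3, 4, 5, 6, 7, 8, 9, 11, 12}
(Z ∪ Y) ∩ Z = {2, 3, 6, 7, 9, 11, 12}
((Z △ X)ᶜ ∪ (Z ∩ Xᶜ)) ∩ ((Z ∪ Y) ∩ Z) = {2, 3, 6, 7, 9, 11, 12}
X ∩ Z = {7, 9, 11, 12}
(X ∩ Z) ∪ Z = {2, 3, 6, 7, 9, 11, 12}
((X ∩ Z) ∪ Z) ∖ Y = {2, 7, 11, 12}
Y ∪ (((X ∩ Z) ∪ Z) ∖ Y) = {2, 3, 4, 5, 6, 7, 8, 9, 11, 12}
Xᶜ ∖ (Y ∪ (((X ∩ Z) ∪ Z) ∖ Y)) = {13, 14}
{2, 3, 6, 7, 9, 11, 12} and {13, 14} share no elements.

Yes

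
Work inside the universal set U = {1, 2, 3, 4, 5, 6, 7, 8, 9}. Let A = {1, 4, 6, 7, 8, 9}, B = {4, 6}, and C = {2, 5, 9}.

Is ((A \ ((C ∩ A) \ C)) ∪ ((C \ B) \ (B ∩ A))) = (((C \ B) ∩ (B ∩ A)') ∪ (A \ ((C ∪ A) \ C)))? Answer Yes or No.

No

C ∩ A = {9}
(C ∩ A) \ C = {}
A \ ((C ∩ A) \ C) = {1, 4, 6, 7, 8, 9}
C \ B = {2, 5, 9}
B ∩ A = {4, 6}
(C \ B) \ (B ∩ A) = {2, 5, 9}
(A \ ((C ∩ A) \ C)) ∪ ((C \ B) \ (B ∩ A)) = {1, 2, 4, 5, 6, 7, 8, 9}
(B ∩ A)' = {1, 2, 3, 5, 7, 8, 9}
(C \ B) ∩ (B ∩ A)' = {2, 5, 9}
C ∪ A = {1, 2, 4, 5, 6, 7, 8, 9}
(C ∪ A) \ C = {1, 4, 6, 7, 8}
A \ ((C ∪ A) \ C) = {9}
((C \ B) ∩ (B ∩ A)') ∪ (A \ ((C ∪ A) \ C)) = {2, 5, 9}
1 ∈ (A \ ((C ∩ A) \ C)) ∪ ((C \ B) \ (B ∩ A)) but 1 ∉ ((C \ B) ∩ (B ∩ A)') ∪ (A \ ((C ∪ A) \ C)), so they differ.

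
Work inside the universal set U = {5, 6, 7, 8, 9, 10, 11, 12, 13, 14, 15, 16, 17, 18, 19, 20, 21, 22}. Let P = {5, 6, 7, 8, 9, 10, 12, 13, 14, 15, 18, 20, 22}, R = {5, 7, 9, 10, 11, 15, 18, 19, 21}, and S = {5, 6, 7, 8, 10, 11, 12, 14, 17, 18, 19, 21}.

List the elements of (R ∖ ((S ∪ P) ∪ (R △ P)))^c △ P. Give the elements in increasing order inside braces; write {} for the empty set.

S ∪ P = {5, 6, 7, 8, 9, 10, 11, 12, 13, 14, 15, 17, 18, 19, 20, 21, 22}
R △ P = {6, 8, 11, 12, 13, 14, 19, 20, 21, 22}
(S ∪ P) ∪ (R △ P) = {5, 6, 7, 8, 9, 10, 11, 12, 13, 14, 15, 17, 18, 19, 20, 21, 22}
R ∖ ((S ∪ P) ∪ (R △ P)) = {}
(R ∖ ((S ∪ P) ∪ (R △ P)))^c = {5, 6, 7, 8, 9, 10, 11, 12, 13, 14, 15, 16, 17, 18, 19, 20, 21, 22}
(R ∖ ((S ∪ P) ∪ (R △ P)))^c △ P = {11, 16, 17, 19, 21}

{11, 16, 17, 19, 21}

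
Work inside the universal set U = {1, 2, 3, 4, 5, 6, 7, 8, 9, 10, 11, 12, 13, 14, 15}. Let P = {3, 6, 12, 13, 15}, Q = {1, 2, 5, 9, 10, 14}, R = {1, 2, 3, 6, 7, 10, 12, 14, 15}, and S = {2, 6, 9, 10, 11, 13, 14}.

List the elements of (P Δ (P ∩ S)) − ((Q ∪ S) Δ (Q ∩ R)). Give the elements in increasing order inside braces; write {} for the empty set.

{3, 12, 15}

P ∩ S = {6, 13}
P Δ (P ∩ S) = {3, 12, 15}
Q ∪ S = {1, 2, 5, 6, 9, 10, 11, 13, 14}
Q ∩ R = {1, 2, 10, 14}
(Q ∪ S) Δ (Q ∩ R) = {5, 6, 9, 11, 13}
(P Δ (P ∩ S)) − ((Q ∪ S) Δ (Q ∩ R)) = {3, 12, 15}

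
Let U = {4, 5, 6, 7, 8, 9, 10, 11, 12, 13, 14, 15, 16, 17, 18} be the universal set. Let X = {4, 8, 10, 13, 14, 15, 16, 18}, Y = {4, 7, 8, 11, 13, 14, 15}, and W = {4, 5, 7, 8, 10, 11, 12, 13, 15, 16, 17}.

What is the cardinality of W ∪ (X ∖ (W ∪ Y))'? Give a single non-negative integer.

14

W ∪ Y = {4, 5, 7, 8, 10, 11, 12, 13, 14, 15, 16, 17}
X ∖ (W ∪ Y) = {18}
(X ∖ (W ∪ Y))' = {4, 5, 6, 7, 8, 9, 10, 11, 12, 13, 14, 15, 16, 17}
W ∪ (X ∖ (W ∪ Y))' = {4, 5, 6, 7, 8, 9, 10, 11, 12, 13, 14, 15, 16, 17}
|W ∪ (X ∖ (W ∪ Y))'| = 14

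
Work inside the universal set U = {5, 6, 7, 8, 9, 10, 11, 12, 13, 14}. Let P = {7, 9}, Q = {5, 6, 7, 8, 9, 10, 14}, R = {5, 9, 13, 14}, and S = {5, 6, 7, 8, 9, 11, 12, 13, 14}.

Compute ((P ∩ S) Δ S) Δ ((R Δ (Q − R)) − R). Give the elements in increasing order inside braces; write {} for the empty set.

P ∩ S = {7, 9}
(P ∩ S) Δ S = {5, 6, 8, 11, 12, 13, 14}
Q − R = {6, 7, 8, 10}
R Δ (Q − R) = {5, 6, 7, 8, 9, 10, 13, 14}
(R Δ (Q − R)) − R = {6, 7, 8, 10}
((P ∩ S) Δ S) Δ ((R Δ (Q − R)) − R) = {5, 7, 10, 11, 12, 13, 14}

{5, 7, 10, 11, 12, 13, 14}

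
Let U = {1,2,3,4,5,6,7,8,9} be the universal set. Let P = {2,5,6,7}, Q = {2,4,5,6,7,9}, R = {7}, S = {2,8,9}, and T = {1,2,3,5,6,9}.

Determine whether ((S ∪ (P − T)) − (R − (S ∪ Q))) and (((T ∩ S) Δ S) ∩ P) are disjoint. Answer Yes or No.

P − T = {7}
S ∪ (P − T) = {2,7,8,9}
S ∪ Q = {2,4,5,6,7,8,9}
R − (S ∪ Q) = {}
(S ∪ (P − T)) − (R − (S ∪ Q)) = {2,7,8,9}
T ∩ S = {2,9}
(T ∩ S) Δ S = {8}
((T ∩ S) Δ S) ∩ P = {}
{2,7,8,9} and {} share no elements.

Yes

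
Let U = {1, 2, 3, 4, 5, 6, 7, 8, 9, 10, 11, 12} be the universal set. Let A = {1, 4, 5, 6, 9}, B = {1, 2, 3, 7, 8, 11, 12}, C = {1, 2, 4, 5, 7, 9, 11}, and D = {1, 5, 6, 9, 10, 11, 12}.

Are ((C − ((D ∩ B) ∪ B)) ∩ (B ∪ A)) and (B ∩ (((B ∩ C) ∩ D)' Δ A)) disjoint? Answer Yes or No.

D ∩ B = {1, 11, 12}
(D ∩ B) ∪ B = {1, 2, 3, 7, 8, 11, 12}
C − ((D ∩ B) ∪ B) = {4, 5, 9}
B ∪ A = {1, 2, 3, 4, 5, 6, 7, 8, 9, 11, 12}
(C − ((D ∩ B) ∪ B)) ∩ (B ∪ A) = {4, 5, 9}
B ∩ C = {1, 2, 7, 11}
(B ∩ C) ∩ D = {1, 11}
((B ∩ C) ∩ D)' = {2, 3, 4, 5, 6, 7, 8, 9, 10, 12}
((B ∩ C) ∩ D)' Δ A = {1, 2, 3, 7, 8, 10, 12}
B ∩ (((B ∩ C) ∩ D)' Δ A) = {1, 2, 3, 7, 8, 12}
{4, 5, 9} and {1, 2, 3, 7, 8, 12} share no elements.

Yes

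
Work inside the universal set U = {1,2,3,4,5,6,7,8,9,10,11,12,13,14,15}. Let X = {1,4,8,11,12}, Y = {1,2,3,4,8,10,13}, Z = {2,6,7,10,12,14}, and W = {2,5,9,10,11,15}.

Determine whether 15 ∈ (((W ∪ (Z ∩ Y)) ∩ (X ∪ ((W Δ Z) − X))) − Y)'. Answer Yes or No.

15 ∉ Z and 15 ∉ Y, so 15 ∉ Z ∩ Y
15 ∈ W and 15 ∉ (Z ∩ Y), so 15 ∈ W ∪ (Z ∩ Y)
15 ∈ W and 15 ∉ Z, so 15 ∈ W Δ Z
15 ∈ (W Δ Z) and 15 ∉ X, so 15 ∈ (W Δ Z) − X
15 ∉ X and 15 ∈ ((W Δ Z) − X), so 15 ∈ X ∪ ((W Δ Z) − X)
15 ∈ (W ∪ (Z ∩ Y)) and 15 ∈ (X ∪ ((W Δ Z) − X)), so 15 ∈ (W ∪ (Z ∩ Y)) ∩ (X ∪ ((W Δ Z) − X))
15 ∈ ((W ∪ (Z ∩ Y)) ∩ (X ∪ ((W Δ Z) − X))) and 15 ∉ Y, so 15 ∈ ((W ∪ (Z ∩ Y)) ∩ (X ∪ ((W Δ Z) − X))) − Y
15 ∉ (((W ∪ (Z ∩ Y)) ∩ (X ∪ ((W Δ Z) − X))) − Y)' since 15 ∈ (((W ∪ (Z ∩ Y)) ∩ (X ∪ ((W Δ Z) − X))) − Y)

No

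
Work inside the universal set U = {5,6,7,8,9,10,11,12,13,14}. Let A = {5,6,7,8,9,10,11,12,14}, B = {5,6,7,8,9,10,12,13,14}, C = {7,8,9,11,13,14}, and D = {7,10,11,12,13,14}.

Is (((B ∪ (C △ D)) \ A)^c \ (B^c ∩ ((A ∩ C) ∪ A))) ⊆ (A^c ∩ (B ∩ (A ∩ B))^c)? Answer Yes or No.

C △ D = {8,9,10,12}
B ∪ (C △ D) = {5,6,7,8,9,10,12,13,14}
(B ∪ (C △ D)) \ A = {13}
((B ∪ (C △ D)) \ A)^c = {5,6,7,8,9,10,11,12,14}
B^c = {11}
A ∩ C = {7,8,9,11,14}
(A ∩ C) ∪ A = {5,6,7,8,9,10,11,12,14}
B^c ∩ ((A ∩ C) ∪ A) = {11}
((B ∪ (C △ D)) \ A)^c \ (B^c ∩ ((A ∩ C) ∪ A)) = {5,6,7,8,9,10,12,14}
A^c = {13}
A ∩ B = {5,6,7,8,9,10,12,14}
B ∩ (A ∩ B) = {5,6,7,8,9,10,12,14}
(B ∩ (A ∩ B))^c = {11,13}
A^c ∩ (B ∩ (A ∩ B))^c = {13}
5 ∈ ((B ∪ (C △ D)) \ A)^c \ (B^c ∩ ((A ∩ C) ∪ A)) but 5 ∉ A^c ∩ (B ∩ (A ∩ B))^c, so the inclusion fails.

No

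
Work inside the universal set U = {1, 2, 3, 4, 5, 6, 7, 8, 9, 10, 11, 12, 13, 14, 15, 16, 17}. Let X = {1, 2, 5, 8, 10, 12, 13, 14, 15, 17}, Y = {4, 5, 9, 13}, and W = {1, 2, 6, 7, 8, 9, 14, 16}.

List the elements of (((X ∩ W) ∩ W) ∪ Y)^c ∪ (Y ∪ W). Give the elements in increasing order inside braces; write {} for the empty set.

X ∩ W = {1, 2, 8, 14}
(X ∩ W) ∩ W = {1, 2, 8, 14}
((X ∩ W) ∩ W) ∪ Y = {1, 2, 4, 5, 8, 9, 13, 14}
(((X ∩ W) ∩ W) ∪ Y)^c = {3, 6, 7, 10, 11, 12, 15, 16, 17}
Y ∪ W = {1, 2, 4, 5, 6, 7, 8, 9, 13, 14, 16}
(((X ∩ W) ∩ W) ∪ Y)^c ∪ (Y ∪ W) = {1, 2, 3, 4, 5, 6, 7, 8, 9, 10, 11, 12, 13, 14, 15, 16, 17}

{1, 2, 3, 4, 5, 6, 7, 8, 9, 10, 11, 12, 13, 14, 15, 16, 17}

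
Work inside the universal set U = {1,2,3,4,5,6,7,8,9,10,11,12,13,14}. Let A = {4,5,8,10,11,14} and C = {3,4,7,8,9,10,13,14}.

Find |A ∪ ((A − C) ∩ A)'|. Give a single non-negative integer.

14

A − C = {5,11}
(A − C) ∩ A = {5,11}
((A − C) ∩ A)' = {1,2,3,4,6,7,8,9,10,12,13,14}
A ∪ ((A − C) ∩ A)' = {1,2,3,4,5,6,7,8,9,10,11,12,13,14}
|A ∪ ((A − C) ∩ A)'| = 14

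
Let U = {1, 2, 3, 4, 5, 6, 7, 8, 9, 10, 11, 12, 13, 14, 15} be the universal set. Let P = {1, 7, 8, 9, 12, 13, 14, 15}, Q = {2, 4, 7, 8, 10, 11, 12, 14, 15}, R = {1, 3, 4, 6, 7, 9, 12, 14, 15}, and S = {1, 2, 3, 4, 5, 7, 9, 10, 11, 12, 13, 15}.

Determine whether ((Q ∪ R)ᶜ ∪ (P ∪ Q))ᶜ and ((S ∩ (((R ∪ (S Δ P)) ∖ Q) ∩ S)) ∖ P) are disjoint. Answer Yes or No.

Q ∪ R = {1, 2, 3, 4, 6, 7, 8, 9, 10, 11, 12, 14, 15}
(Q ∪ R)ᶜ = {5, 13}
P ∪ Q = {1, 2, 4, 7, 8, 9, 10, 11, 12, 13, 14, 15}
(Q ∪ R)ᶜ ∪ (P ∪ Q) = {1, 2, 4, 5, 7, 8, 9, 10, 11, 12, 13, 14, 15}
((Q ∪ R)ᶜ ∪ (P ∪ Q))ᶜ = {3, 6}
S Δ P = {2, 3, 4, 5, 8, 10, 11, 14}
R ∪ (S Δ P) = {1, 2, 3, 4, 5, 6, 7, 8, 9, 10, 11, 12, 14, 15}
(R ∪ (S Δ P)) ∖ Q = {1, 3, 5, 6, 9}
((R ∪ (S Δ P)) ∖ Q) ∩ S = {1, 3, 5, 9}
S ∩ (((R ∪ (S Δ P)) ∖ Q) ∩ S) = {1, 3, 5, 9}
(S ∩ (((R ∪ (S Δ P)) ∖ Q) ∩ S)) ∖ P = {3, 5}
3 lies in both, so they are not disjoint.

No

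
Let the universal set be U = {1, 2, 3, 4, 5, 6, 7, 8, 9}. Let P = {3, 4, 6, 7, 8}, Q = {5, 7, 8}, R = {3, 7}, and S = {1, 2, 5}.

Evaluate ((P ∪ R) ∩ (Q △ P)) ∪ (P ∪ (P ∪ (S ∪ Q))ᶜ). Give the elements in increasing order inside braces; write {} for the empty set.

{3, 4, 6, 7, 8, 9}

P ∪ R = {3, 4, 6, 7, 8}
Q △ P = {3, 4, 5, 6}
(P ∪ R) ∩ (Q △ P) = {3, 4, 6}
S ∪ Q = {1, 2, 5, 7, 8}
P ∪ (S ∪ Q) = {1, 2, 3, 4, 5, 6, 7, 8}
(P ∪ (S ∪ Q))ᶜ = {9}
P ∪ (P ∪ (S ∪ Q))ᶜ = {3, 4, 6, 7, 8, 9}
((P ∪ R) ∩ (Q △ P)) ∪ (P ∪ (P ∪ (S ∪ Q))ᶜ) = {3, 4, 6, 7, 8, 9}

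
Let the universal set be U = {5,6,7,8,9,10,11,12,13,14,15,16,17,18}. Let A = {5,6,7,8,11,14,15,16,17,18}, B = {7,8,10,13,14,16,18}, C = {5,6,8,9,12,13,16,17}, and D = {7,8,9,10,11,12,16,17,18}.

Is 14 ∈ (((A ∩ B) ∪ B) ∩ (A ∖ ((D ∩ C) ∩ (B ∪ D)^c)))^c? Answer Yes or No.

14 ∈ A and 14 ∈ B, so 14 ∈ A ∩ B
14 ∈ (A ∩ B) and 14 ∈ B, so 14 ∈ (A ∩ B) ∪ B
14 ∉ D and 14 ∉ C, so 14 ∉ D ∩ C
14 ∈ B and 14 ∉ D, so 14 ∈ B ∪ D
14 ∉ (B ∪ D)^c since 14 ∈ (B ∪ D)
14 ∉ (D ∩ C) and 14 ∉ (B ∪ D)^c, so 14 ∉ (D ∩ C) ∩ (B ∪ D)^c
14 ∈ A and 14 ∉ ((D ∩ C) ∩ (B ∪ D)^c), so 14 ∈ A ∖ ((D ∩ C) ∩ (B ∪ D)^c)
14 ∈ ((A ∩ B) ∪ B) and 14 ∈ (A ∖ ((D ∩ C) ∩ (B ∪ D)^c)), so 14 ∈ ((A ∩ B) ∪ B) ∩ (A ∖ ((D ∩ C) ∩ (B ∪ D)^c))
14 ∉ (((A ∩ B) ∪ B) ∩ (A ∖ ((D ∩ C) ∩ (B ∪ D)^c)))^c since 14 ∈ (((A ∩ B) ∪ B) ∩ (A ∖ ((D ∩ C) ∩ (B ∪ D)^c)))

No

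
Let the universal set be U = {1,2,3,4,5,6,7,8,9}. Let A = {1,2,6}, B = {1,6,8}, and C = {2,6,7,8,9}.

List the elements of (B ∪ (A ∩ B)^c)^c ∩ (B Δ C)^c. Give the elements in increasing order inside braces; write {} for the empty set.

A ∩ B = {1,6}
(A ∩ B)^c = {2,3,4,5,7,8,9}
B ∪ (A ∩ B)^c = {1,2,3,4,5,6,7,8,9}
(B ∪ (A ∩ B)^c)^c = {}
B Δ C = {1,2,7,9}
(B Δ C)^c = {3,4,5,6,8}
(B ∪ (A ∩ B)^c)^c ∩ (B Δ C)^c = {}

{}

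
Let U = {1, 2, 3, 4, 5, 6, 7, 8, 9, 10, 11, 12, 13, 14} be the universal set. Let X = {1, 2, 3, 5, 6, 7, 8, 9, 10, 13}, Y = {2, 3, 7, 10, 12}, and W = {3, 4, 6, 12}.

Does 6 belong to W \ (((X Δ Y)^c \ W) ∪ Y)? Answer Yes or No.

Yes

6 ∈ X and 6 ∉ Y, so 6 ∈ X Δ Y
6 ∉ (X Δ Y)^c since 6 ∈ (X Δ Y)
6 ∉ (X Δ Y)^c and 6 ∈ W, so 6 ∉ (X Δ Y)^c \ W
6 ∉ ((X Δ Y)^c \ W) and 6 ∉ Y, so 6 ∉ ((X Δ Y)^c \ W) ∪ Y
6 ∈ W and 6 ∉ (((X Δ Y)^c \ W) ∪ Y), so 6 ∈ W \ (((X Δ Y)^c \ W) ∪ Y)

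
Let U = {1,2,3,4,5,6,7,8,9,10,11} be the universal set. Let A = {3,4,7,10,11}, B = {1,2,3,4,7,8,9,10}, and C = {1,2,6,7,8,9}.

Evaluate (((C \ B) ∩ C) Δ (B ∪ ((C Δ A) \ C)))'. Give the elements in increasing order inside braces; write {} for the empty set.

{5}

C \ B = {6}
(C \ B) ∩ C = {6}
C Δ A = {1,2,3,4,6,8,9,10,11}
(C Δ A) \ C = {3,4,10,11}
B ∪ ((C Δ A) \ C) = {1,2,3,4,7,8,9,10,11}
((C \ B) ∩ C) Δ (B ∪ ((C Δ A) \ C)) = {1,2,3,4,6,7,8,9,10,11}
(((C \ B) ∩ C) Δ (B ∪ ((C Δ A) \ C)))' = {5}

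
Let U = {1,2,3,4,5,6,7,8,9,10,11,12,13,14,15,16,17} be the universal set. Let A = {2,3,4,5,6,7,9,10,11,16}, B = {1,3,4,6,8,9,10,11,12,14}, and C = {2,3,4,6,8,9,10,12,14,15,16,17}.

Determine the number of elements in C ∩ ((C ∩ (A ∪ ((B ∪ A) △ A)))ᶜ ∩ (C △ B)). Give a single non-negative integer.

B ∪ A = {1,2,3,4,5,6,7,8,9,10,11,12,14,16}
(B ∪ A) △ A = {1,8,12,14}
A ∪ ((B ∪ A) △ A) = {1,2,3,4,5,6,7,8,9,10,11,12,14,16}
C ∩ (A ∪ ((B ∪ A) △ A)) = {2,3,4,6,8,9,10,12,14,16}
(C ∩ (A ∪ ((B ∪ A) △ A)))ᶜ = {1,5,7,11,13,15,17}
C △ B = {1,2,11,15,16,17}
(C ∩ (A ∪ ((B ∪ A) △ A)))ᶜ ∩ (C △ B) = {1,11,15,17}
C ∩ ((C ∩ (A ∪ ((B ∪ A) △ A)))ᶜ ∩ (C △ B)) = {15,17}
|C ∩ ((C ∩ (A ∪ ((B ∪ A) △ A)))ᶜ ∩ (C △ B))| = 2

2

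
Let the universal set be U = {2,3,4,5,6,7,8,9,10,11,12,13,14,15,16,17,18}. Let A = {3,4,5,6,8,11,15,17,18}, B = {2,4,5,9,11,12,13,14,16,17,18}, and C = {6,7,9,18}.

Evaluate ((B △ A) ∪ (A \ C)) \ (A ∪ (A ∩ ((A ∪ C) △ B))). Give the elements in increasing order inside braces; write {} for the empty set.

{2,9,12,13,14,16}

B △ A = {2,3,6,8,9,12,13,14,15,16}
A \ C = {3,4,5,8,11,15,17}
(B △ A) ∪ (A \ C) = {2,3,4,5,6,8,9,11,12,13,14,15,16,17}
A ∪ C = {3,4,5,6,7,8,9,11,15,17,18}
(A ∪ C) △ B = {2,3,6,7,8,12,13,14,15,16}
A ∩ ((A ∪ C) △ B) = {3,6,8,15}
A ∪ (A ∩ ((A ∪ C) △ B)) = {3,4,5,6,8,11,15,17,18}
((B △ A) ∪ (A \ C)) \ (A ∪ (A ∩ ((A ∪ C) △ B))) = {2,9,12,13,14,16}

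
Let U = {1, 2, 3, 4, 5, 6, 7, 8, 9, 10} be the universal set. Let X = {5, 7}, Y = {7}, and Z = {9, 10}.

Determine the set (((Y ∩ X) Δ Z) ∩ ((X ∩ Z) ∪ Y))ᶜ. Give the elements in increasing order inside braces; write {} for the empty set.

Y ∩ X = {7}
(Y ∩ X) Δ Z = {7, 9, 10}
X ∩ Z = {}
(X ∩ Z) ∪ Y = {7}
((Y ∩ X) Δ Z) ∩ ((X ∩ Z) ∪ Y) = {7}
(((Y ∩ X) Δ Z) ∩ ((X ∩ Z) ∪ Y))ᶜ = {1, 2, 3, 4, 5, 6, 8, 9, 10}

{1, 2, 3, 4, 5, 6, 8, 9, 10}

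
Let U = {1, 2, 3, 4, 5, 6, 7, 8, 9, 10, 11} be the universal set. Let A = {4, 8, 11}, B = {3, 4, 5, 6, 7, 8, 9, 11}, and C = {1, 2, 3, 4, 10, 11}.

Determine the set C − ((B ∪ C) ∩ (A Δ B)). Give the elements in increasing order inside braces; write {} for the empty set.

{1, 2, 4, 10, 11}

B ∪ C = {1, 2, 3, 4, 5, 6, 7, 8, 9, 10, 11}
A Δ B = {3, 5, 6, 7, 9}
(B ∪ C) ∩ (A Δ B) = {3, 5, 6, 7, 9}
C − ((B ∪ C) ∩ (A Δ B)) = {1, 2, 4, 10, 11}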